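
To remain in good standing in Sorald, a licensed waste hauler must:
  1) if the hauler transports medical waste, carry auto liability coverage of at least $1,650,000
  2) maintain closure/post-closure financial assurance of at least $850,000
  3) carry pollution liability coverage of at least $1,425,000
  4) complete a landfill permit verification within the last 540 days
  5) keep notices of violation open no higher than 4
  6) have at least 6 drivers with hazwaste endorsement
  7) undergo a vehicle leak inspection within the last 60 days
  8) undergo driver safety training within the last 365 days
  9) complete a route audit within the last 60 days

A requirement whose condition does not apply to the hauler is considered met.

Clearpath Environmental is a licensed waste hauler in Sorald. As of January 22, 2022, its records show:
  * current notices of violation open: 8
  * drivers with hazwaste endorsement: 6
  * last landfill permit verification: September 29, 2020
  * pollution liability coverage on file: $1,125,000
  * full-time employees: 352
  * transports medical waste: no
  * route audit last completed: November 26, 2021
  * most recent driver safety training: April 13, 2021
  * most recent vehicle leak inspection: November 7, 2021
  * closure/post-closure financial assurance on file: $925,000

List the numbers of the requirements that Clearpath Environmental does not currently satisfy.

3, 5, 7

1. condition 'transports medical waste' does not hold → requirement n/a → met
2. closure/post-closure financial assurance $925,000 ≥ $850,000 → met
3. pollution liability coverage $1,125,000 < $1,425,000 → not met
4. landfill permit verification 480 days ago vs limit 540 → met
5. notices of violation open 8 > 4 → not met
6. drivers with hazwaste endorsement 6 ≥ 6 → met
7. vehicle leak inspection 76 days ago vs limit 60 → not met
8. driver safety training 284 days ago vs limit 365 → met
9. route audit 57 days ago vs limit 60 → met
Not met: 3, 5, 7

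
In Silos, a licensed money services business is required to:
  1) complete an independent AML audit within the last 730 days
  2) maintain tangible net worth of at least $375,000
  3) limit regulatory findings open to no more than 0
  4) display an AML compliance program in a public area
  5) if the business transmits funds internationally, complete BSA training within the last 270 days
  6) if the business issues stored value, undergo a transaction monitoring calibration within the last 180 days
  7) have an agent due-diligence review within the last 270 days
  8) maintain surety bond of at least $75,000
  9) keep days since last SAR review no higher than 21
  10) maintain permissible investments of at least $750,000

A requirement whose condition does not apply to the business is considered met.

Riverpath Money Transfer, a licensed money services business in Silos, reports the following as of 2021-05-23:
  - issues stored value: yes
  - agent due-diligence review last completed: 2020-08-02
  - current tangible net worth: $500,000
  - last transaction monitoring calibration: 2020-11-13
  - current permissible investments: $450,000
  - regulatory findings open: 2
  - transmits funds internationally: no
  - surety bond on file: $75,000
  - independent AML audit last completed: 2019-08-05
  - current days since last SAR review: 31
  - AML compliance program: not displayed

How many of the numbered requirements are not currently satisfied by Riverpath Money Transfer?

6

1. independent AML audit 657 days ago vs limit 730 → met
2. tangible net worth $500,000 ≥ $375,000 → met
3. regulatory findings open 2 > 0 → not met
4. AML compliance program absent → not met
5. condition 'transmits funds internationally' does not hold → requirement n/a → met
6. condition 'issues stored value' holds; transaction monitoring calibration 191 days ago vs limit 180 → not met
7. agent due-diligence review 294 days ago vs limit 270 → not met
8. surety bond $75,000 ≥ $75,000 → met
9. days since last SAR review 31 > 21 → not met
10. permissible investments $450,000 < $750,000 → not met
Not met: 6 of 10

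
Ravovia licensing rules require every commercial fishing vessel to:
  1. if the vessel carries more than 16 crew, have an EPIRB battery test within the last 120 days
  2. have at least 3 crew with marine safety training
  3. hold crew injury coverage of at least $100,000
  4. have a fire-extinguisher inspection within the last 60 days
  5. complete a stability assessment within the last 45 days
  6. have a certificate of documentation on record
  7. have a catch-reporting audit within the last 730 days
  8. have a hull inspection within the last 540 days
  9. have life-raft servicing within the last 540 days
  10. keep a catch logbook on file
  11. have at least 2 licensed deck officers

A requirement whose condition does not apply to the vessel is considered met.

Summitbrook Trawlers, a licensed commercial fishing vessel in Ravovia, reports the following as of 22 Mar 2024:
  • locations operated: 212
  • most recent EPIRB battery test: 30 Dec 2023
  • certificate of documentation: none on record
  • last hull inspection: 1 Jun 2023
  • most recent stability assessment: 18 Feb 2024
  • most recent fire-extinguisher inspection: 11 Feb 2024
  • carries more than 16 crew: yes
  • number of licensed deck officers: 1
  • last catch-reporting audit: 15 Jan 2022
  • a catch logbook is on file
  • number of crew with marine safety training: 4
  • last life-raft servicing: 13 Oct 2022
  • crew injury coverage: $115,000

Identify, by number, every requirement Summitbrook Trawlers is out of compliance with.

6, 7, 11

1. condition 'carries more than 16 crew' holds; EPIRB battery test 83 days ago vs limit 120 → met
2. crew with marine safety training 4 ≥ 3 → met
3. crew injury coverage $115,000 ≥ $100,000 → met
4. fire-extinguisher inspection 40 days ago vs limit 60 → met
5. stability assessment 33 days ago vs limit 45 → met
6. certificate of documentation absent → not met
7. catch-reporting audit 797 days ago vs limit 730 → not met
8. hull inspection 295 days ago vs limit 540 → met
9. life-raft servicing 526 days ago vs limit 540 → met
10. catch logbook present → met
11. licensed deck officers 1 < 2 → not met
Not met: 6, 7, 11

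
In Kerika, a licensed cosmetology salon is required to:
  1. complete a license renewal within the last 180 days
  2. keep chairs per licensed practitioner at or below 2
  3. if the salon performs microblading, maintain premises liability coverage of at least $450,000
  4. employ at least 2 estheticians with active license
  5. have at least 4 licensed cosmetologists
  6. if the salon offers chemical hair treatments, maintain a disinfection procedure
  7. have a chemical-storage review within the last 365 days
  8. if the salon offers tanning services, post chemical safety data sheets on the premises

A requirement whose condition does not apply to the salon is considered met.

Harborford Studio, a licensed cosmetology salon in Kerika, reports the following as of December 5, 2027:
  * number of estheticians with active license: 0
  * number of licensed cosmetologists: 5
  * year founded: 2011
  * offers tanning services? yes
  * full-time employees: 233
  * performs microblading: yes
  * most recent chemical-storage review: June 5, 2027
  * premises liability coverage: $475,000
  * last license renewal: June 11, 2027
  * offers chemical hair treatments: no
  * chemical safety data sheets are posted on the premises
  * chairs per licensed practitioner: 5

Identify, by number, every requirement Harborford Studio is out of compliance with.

1. license renewal 177 days ago vs limit 180 → met
2. chairs per licensed practitioner 5 > 2 → not met
3. condition 'performs microblading' holds; premises liability coverage $475,000 ≥ $450,000 → met
4. estheticians with active license 0 < 2 → not met
5. licensed cosmetologists 5 ≥ 4 → met
6. condition 'offers chemical hair treatments' does not hold → requirement n/a → met
7. chemical-storage review 183 days ago vs limit 365 → met
8. condition 'offers tanning services' holds; chemical safety data sheets present → met
Not met: 2, 4

2, 4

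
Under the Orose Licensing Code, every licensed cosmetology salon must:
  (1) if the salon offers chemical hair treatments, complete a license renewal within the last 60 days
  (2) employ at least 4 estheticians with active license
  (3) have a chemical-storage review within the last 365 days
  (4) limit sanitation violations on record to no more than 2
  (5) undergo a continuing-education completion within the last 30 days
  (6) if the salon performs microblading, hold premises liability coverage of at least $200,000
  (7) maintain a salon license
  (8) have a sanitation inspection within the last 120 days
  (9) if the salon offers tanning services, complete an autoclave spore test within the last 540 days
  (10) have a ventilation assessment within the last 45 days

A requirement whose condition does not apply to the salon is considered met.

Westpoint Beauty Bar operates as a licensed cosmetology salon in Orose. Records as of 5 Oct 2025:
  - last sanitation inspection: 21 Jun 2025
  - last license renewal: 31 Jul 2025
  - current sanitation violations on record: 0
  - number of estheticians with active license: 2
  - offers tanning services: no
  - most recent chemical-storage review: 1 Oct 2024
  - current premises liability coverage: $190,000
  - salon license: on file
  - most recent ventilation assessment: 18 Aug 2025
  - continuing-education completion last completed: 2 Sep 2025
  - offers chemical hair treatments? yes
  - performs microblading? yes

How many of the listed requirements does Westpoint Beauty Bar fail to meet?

6

1. condition 'offers chemical hair treatments' holds; license renewal 66 days ago vs limit 60 → not met
2. estheticians with active license 2 < 4 → not met
3. chemical-storage review 369 days ago vs limit 365 → not met
4. sanitation violations on record 0 ≤ 2 → met
5. continuing-education completion 33 days ago vs limit 30 → not met
6. condition 'performs microblading' holds; premises liability coverage $190,000 < $200,000 → not met
7. salon license present → met
8. sanitation inspection 106 days ago vs limit 120 → met
9. condition 'offers tanning services' does not hold → requirement n/a → met
10. ventilation assessment 48 days ago vs limit 45 → not met
Not met: 6 of 10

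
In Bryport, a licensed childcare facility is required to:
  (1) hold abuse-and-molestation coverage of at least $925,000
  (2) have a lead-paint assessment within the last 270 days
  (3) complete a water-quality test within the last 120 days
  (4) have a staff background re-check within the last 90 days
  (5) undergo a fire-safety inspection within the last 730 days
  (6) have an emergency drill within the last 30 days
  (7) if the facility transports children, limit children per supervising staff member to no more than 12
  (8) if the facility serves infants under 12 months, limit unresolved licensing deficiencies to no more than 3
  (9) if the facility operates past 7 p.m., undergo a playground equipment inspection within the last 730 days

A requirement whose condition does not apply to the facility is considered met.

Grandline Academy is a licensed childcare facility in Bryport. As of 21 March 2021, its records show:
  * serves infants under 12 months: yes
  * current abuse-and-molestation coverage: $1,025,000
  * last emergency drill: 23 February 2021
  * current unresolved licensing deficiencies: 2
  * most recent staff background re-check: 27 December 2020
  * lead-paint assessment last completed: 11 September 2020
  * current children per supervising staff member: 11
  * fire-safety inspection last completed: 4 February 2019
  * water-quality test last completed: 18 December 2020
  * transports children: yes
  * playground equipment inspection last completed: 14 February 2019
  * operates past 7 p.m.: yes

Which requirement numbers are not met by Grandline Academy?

5, 9

1. abuse-and-molestation coverage $1,025,000 ≥ $925,000 → met
2. lead-paint assessment 191 days ago vs limit 270 → met
3. water-quality test 93 days ago vs limit 120 → met
4. staff background re-check 84 days ago vs limit 90 → met
5. fire-safety inspection 776 days ago vs limit 730 → not met
6. emergency drill 26 days ago vs limit 30 → met
7. condition 'transports children' holds; children per supervising staff member 11 ≤ 12 → met
8. condition 'serves infants under 12 months' holds; unresolved licensing deficiencies 2 ≤ 3 → met
9. condition 'operates past 7 p.m.' holds; playground equipment inspection 766 days ago vs limit 730 → not met
Not met: 5, 9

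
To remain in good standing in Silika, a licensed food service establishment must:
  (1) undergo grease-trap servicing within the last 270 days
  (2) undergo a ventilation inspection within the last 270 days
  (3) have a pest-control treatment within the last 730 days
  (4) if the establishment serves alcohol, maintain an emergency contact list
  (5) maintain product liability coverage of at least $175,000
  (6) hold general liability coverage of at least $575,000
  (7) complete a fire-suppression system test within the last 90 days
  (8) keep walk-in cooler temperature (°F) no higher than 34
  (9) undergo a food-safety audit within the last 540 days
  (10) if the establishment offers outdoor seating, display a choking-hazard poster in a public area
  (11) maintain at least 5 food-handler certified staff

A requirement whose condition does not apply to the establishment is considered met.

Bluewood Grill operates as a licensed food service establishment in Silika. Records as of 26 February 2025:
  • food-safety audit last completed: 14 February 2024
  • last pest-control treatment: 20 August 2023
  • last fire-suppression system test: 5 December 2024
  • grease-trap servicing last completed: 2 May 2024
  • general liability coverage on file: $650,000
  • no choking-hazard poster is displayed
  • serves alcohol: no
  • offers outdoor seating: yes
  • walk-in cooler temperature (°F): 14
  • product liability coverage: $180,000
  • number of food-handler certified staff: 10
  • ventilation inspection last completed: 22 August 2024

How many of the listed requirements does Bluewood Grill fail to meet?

1. grease-trap servicing 300 days ago vs limit 270 → not met
2. ventilation inspection 188 days ago vs limit 270 → met
3. pest-control treatment 556 days ago vs limit 730 → met
4. condition 'serves alcohol' does not hold → requirement n/a → met
5. product liability coverage $180,000 ≥ $175,000 → met
6. general liability coverage $650,000 ≥ $575,000 → met
7. fire-suppression system test 83 days ago vs limit 90 → met
8. walk-in cooler temperature (°F) 14 ≤ 34 → met
9. food-safety audit 378 days ago vs limit 540 → met
10. condition 'offers outdoor seating' holds; choking-hazard poster absent → not met
11. food-handler certified staff 10 ≥ 5 → met
Not met: 2 of 11

2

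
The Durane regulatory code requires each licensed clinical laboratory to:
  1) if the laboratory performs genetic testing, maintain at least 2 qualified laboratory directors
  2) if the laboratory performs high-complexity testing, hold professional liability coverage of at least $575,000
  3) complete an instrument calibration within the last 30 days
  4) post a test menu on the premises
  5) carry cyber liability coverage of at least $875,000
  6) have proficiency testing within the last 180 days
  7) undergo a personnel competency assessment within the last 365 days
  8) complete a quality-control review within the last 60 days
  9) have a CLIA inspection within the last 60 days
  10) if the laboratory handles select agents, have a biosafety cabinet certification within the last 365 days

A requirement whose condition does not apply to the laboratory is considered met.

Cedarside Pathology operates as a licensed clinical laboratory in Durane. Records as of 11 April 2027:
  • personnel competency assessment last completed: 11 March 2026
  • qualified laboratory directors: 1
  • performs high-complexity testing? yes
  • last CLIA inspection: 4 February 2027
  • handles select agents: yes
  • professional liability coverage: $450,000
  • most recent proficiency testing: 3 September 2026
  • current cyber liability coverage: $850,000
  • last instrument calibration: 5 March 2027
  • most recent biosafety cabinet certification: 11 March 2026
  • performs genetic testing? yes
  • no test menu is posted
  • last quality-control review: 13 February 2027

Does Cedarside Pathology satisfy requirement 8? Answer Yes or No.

8. quality-control review 57 days ago vs limit 60 → met

Yes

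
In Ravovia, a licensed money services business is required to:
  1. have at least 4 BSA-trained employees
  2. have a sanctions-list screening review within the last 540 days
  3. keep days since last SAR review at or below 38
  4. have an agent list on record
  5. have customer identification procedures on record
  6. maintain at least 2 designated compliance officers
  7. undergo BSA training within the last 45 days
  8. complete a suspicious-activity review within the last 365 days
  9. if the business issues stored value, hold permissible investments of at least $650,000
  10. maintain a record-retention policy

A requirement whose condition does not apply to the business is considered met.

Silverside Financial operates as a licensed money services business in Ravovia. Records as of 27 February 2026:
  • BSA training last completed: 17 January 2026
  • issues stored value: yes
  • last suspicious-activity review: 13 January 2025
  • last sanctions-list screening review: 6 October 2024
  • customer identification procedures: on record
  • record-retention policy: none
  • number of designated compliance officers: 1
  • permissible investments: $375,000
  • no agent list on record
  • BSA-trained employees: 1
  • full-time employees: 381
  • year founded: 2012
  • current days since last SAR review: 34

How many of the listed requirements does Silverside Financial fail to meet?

6

1. BSA-trained employees 1 < 4 → not met
2. sanctions-list screening review 509 days ago vs limit 540 → met
3. days since last SAR review 34 ≤ 38 → met
4. agent list absent → not met
5. customer identification procedures present → met
6. designated compliance officers 1 < 2 → not met
7. BSA training 41 days ago vs limit 45 → met
8. suspicious-activity review 410 days ago vs limit 365 → not met
9. condition 'issues stored value' holds; permissible investments $375,000 < $650,000 → not met
10. record-retention policy absent → not met
Not met: 6 of 10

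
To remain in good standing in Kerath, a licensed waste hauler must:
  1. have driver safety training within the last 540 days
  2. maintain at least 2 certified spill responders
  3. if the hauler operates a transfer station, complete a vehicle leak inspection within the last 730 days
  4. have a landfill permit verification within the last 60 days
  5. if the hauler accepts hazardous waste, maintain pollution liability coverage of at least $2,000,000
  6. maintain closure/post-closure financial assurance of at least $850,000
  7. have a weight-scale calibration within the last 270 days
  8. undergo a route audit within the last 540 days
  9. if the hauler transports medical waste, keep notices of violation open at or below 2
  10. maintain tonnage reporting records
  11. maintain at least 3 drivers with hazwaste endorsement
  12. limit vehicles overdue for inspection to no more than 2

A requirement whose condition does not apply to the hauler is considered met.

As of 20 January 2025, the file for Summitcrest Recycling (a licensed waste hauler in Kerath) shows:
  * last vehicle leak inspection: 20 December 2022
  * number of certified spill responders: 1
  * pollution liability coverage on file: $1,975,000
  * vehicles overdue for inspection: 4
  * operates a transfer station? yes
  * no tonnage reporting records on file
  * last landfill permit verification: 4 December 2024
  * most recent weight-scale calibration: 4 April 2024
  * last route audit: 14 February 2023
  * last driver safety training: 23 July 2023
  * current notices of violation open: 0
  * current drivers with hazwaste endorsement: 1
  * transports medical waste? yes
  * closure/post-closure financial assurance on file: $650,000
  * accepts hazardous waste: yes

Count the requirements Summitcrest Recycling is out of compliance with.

1. driver safety training 547 days ago vs limit 540 → not met
2. certified spill responders 1 < 2 → not met
3. condition 'operates a transfer station' holds; vehicle leak inspection 762 days ago vs limit 730 → not met
4. landfill permit verification 47 days ago vs limit 60 → met
5. condition 'accepts hazardous waste' holds; pollution liability coverage $1,975,000 < $2,000,000 → not met
6. closure/post-closure financial assurance $650,000 < $850,000 → not met
7. weight-scale calibration 291 days ago vs limit 270 → not met
8. route audit 706 days ago vs limit 540 → not met
9. condition 'transports medical waste' holds; notices of violation open 0 ≤ 2 → met
10. tonnage reporting records absent → not met
11. drivers with hazwaste endorsement 1 < 3 → not met
12. vehicles overdue for inspection 4 > 2 → not met
Not met: 10 of 12

10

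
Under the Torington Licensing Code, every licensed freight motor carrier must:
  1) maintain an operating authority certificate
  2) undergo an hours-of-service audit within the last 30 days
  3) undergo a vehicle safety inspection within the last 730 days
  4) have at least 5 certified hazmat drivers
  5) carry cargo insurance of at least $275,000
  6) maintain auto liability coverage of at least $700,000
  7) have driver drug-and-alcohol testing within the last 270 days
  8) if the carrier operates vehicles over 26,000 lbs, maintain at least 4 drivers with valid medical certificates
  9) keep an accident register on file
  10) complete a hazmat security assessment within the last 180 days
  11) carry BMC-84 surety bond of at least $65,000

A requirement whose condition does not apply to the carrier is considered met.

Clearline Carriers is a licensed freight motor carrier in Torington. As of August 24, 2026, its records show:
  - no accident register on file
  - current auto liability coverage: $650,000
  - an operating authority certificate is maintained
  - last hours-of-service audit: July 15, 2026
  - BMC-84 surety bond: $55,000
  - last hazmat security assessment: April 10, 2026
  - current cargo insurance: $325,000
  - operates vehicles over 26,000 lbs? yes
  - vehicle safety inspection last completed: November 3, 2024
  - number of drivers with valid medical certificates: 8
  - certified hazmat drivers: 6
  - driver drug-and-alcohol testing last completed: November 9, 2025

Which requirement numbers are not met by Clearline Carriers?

2, 6, 7, 9, 11

1. operating authority certificate present → met
2. hours-of-service audit 40 days ago vs limit 30 → not met
3. vehicle safety inspection 659 days ago vs limit 730 → met
4. certified hazmat drivers 6 ≥ 5 → met
5. cargo insurance $325,000 ≥ $275,000 → met
6. auto liability coverage $650,000 < $700,000 → not met
7. driver drug-and-alcohol testing 288 days ago vs limit 270 → not met
8. condition 'operates vehicles over 26,000 lbs' holds; drivers with valid medical certificates 8 ≥ 4 → met
9. accident register absent → not met
10. hazmat security assessment 136 days ago vs limit 180 → met
11. BMC-84 surety bond $55,000 < $65,000 → not met
Not met: 2, 6, 7, 9, 11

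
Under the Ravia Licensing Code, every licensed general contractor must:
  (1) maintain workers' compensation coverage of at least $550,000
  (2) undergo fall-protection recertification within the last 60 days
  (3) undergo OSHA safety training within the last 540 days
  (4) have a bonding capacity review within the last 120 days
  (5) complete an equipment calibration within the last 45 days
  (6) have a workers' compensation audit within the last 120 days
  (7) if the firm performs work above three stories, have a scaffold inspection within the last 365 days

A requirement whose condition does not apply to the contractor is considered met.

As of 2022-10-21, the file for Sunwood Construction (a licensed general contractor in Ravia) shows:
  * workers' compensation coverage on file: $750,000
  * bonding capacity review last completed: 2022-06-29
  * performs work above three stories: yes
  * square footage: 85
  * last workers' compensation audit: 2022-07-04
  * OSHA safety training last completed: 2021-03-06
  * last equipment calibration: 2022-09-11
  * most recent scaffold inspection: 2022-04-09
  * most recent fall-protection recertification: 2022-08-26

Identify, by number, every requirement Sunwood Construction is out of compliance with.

3

1. workers' compensation coverage $750,000 ≥ $550,000 → met
2. fall-protection recertification 56 days ago vs limit 60 → met
3. OSHA safety training 594 days ago vs limit 540 → not met
4. bonding capacity review 114 days ago vs limit 120 → met
5. equipment calibration 40 days ago vs limit 45 → met
6. workers' compensation audit 109 days ago vs limit 120 → met
7. condition 'performs work above three stories' holds; scaffold inspection 195 days ago vs limit 365 → met
Not met: 3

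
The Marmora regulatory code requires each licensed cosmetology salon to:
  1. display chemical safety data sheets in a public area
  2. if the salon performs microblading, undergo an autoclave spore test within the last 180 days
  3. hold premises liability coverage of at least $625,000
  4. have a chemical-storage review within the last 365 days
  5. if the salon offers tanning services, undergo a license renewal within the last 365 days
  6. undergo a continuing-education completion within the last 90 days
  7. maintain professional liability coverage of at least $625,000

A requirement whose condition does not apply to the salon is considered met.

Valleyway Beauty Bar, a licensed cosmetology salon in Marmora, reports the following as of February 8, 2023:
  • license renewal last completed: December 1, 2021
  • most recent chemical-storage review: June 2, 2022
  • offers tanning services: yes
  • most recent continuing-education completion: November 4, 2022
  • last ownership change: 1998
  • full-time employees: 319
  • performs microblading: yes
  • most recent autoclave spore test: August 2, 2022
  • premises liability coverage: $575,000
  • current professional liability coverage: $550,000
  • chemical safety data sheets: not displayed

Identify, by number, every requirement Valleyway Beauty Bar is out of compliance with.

1. chemical safety data sheets absent → not met
2. condition 'performs microblading' holds; autoclave spore test 190 days ago vs limit 180 → not met
3. premises liability coverage $575,000 < $625,000 → not met
4. chemical-storage review 251 days ago vs limit 365 → met
5. condition 'offers tanning services' holds; license renewal 434 days ago vs limit 365 → not met
6. continuing-education completion 96 days ago vs limit 90 → not met
7. professional liability coverage $550,000 < $625,000 → not met
Not met: 1, 2, 3, 5, 6, 7

1, 2, 3, 5, 6, 7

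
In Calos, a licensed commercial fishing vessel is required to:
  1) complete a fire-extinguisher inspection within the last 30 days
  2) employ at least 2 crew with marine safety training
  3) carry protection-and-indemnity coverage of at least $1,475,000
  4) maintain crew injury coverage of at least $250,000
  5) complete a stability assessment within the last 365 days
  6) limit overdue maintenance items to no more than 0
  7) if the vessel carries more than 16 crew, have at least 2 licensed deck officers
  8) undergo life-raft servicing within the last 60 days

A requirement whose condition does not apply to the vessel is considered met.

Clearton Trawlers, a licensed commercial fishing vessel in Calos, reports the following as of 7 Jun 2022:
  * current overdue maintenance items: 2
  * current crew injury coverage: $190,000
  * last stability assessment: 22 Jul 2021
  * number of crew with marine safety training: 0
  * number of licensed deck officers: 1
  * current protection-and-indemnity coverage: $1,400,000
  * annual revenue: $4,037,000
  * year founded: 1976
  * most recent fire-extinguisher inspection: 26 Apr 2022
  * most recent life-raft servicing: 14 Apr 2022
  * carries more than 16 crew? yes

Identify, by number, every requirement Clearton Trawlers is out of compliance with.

1. fire-extinguisher inspection 42 days ago vs limit 30 → not met
2. crew with marine safety training 0 < 2 → not met
3. protection-and-indemnity coverage $1,400,000 < $1,475,000 → not met
4. crew injury coverage $190,000 < $250,000 → not met
5. stability assessment 320 days ago vs limit 365 → met
6. overdue maintenance items 2 > 0 → not met
7. condition 'carries more than 16 crew' holds; licensed deck officers 1 < 2 → not met
8. life-raft servicing 54 days ago vs limit 60 → met
Not met: 1, 2, 3, 4, 6, 7

1, 2, 3, 4, 6, 7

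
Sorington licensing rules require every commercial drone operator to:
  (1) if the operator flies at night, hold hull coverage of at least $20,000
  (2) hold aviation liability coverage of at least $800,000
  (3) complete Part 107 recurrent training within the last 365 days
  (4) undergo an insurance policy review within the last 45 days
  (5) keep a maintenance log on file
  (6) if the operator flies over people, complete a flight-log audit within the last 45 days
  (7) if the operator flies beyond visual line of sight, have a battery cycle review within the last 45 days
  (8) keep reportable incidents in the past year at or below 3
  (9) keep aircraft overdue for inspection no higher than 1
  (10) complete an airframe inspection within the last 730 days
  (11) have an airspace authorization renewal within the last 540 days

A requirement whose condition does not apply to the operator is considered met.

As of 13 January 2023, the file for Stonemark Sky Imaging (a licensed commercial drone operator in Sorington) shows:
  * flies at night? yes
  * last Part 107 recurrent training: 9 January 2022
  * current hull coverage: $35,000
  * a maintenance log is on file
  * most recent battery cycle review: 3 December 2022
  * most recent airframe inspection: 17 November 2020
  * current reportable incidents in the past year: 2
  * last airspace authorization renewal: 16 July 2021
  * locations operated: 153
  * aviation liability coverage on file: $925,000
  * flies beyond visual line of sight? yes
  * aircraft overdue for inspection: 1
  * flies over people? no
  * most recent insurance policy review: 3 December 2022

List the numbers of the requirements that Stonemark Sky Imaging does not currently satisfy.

3, 10, 11

1. condition 'flies at night' holds; hull coverage $35,000 ≥ $20,000 → met
2. aviation liability coverage $925,000 ≥ $800,000 → met
3. Part 107 recurrent training 369 days ago vs limit 365 → not met
4. insurance policy review 41 days ago vs limit 45 → met
5. maintenance log present → met
6. condition 'flies over people' does not hold → requirement n/a → met
7. condition 'flies beyond visual line of sight' holds; battery cycle review 41 days ago vs limit 45 → met
8. reportable incidents in the past year 2 ≤ 3 → met
9. aircraft overdue for inspection 1 ≤ 1 → met
10. airframe inspection 787 days ago vs limit 730 → not met
11. airspace authorization renewal 546 days ago vs limit 540 → not met
Not met: 3, 10, 11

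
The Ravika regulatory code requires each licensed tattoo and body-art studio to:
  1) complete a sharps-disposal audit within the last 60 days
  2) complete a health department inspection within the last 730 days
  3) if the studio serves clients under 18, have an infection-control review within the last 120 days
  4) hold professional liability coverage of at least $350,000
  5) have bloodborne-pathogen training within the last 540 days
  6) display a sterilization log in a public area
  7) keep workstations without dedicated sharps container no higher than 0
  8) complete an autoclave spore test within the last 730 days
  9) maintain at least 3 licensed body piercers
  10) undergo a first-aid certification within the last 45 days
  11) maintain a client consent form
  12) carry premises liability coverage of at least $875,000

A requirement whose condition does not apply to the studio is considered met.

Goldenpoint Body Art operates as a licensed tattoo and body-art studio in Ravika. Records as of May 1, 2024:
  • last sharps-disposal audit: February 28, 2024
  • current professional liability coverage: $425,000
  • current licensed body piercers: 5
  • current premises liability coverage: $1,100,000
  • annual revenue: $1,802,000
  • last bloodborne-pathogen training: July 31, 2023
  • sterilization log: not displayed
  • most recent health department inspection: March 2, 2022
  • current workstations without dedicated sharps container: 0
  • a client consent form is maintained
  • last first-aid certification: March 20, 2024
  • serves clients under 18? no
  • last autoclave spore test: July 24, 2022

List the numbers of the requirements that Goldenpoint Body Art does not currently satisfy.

1. sharps-disposal audit 63 days ago vs limit 60 → not met
2. health department inspection 791 days ago vs limit 730 → not met
3. condition 'serves clients under 18' does not hold → requirement n/a → met
4. professional liability coverage $425,000 ≥ $350,000 → met
5. bloodborne-pathogen training 275 days ago vs limit 540 → met
6. sterilization log absent → not met
7. workstations without dedicated sharps container 0 ≤ 0 → met
8. autoclave spore test 647 days ago vs limit 730 → met
9. licensed body piercers 5 ≥ 3 → met
10. first-aid certification 42 days ago vs limit 45 → met
11. client consent form present → met
12. premises liability coverage $1,100,000 ≥ $875,000 → met
Not met: 1, 2, 6

1, 2, 6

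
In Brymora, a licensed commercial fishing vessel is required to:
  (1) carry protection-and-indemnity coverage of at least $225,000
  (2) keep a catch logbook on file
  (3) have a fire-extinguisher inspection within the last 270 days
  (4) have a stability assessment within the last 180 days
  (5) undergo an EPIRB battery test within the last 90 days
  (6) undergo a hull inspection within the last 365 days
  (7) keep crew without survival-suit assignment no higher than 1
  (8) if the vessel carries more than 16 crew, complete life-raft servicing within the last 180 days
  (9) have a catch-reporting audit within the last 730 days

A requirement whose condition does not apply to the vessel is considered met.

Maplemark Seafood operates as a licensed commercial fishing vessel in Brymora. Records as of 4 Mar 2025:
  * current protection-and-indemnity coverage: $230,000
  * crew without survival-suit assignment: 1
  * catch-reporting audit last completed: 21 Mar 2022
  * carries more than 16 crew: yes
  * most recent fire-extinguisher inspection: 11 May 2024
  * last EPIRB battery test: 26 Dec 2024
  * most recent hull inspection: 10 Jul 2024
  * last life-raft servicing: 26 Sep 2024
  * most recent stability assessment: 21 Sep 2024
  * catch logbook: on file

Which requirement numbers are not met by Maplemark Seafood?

3, 9

1. protection-and-indemnity coverage $230,000 ≥ $225,000 → met
2. catch logbook present → met
3. fire-extinguisher inspection 297 days ago vs limit 270 → not met
4. stability assessment 164 days ago vs limit 180 → met
5. EPIRB battery test 68 days ago vs limit 90 → met
6. hull inspection 237 days ago vs limit 365 → met
7. crew without survival-suit assignment 1 ≤ 1 → met
8. condition 'carries more than 16 crew' holds; life-raft servicing 159 days ago vs limit 180 → met
9. catch-reporting audit 1079 days ago vs limit 730 → not met
Not met: 3, 9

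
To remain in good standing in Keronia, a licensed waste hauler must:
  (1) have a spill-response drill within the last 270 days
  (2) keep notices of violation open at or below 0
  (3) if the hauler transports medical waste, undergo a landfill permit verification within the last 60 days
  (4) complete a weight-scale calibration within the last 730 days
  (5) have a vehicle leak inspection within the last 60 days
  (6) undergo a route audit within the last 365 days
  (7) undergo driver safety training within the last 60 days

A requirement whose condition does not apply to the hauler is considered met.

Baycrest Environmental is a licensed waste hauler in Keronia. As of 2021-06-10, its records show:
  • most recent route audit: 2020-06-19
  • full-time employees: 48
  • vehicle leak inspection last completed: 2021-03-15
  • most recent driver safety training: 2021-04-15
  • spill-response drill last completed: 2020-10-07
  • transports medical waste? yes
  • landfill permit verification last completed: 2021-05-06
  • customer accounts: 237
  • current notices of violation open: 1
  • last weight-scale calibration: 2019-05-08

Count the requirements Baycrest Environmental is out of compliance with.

3

1. spill-response drill 246 days ago vs limit 270 → met
2. notices of violation open 1 > 0 → not met
3. condition 'transports medical waste' holds; landfill permit verification 35 days ago vs limit 60 → met
4. weight-scale calibration 764 days ago vs limit 730 → not met
5. vehicle leak inspection 87 days ago vs limit 60 → not met
6. route audit 356 days ago vs limit 365 → met
7. driver safety training 56 days ago vs limit 60 → met
Not met: 3 of 7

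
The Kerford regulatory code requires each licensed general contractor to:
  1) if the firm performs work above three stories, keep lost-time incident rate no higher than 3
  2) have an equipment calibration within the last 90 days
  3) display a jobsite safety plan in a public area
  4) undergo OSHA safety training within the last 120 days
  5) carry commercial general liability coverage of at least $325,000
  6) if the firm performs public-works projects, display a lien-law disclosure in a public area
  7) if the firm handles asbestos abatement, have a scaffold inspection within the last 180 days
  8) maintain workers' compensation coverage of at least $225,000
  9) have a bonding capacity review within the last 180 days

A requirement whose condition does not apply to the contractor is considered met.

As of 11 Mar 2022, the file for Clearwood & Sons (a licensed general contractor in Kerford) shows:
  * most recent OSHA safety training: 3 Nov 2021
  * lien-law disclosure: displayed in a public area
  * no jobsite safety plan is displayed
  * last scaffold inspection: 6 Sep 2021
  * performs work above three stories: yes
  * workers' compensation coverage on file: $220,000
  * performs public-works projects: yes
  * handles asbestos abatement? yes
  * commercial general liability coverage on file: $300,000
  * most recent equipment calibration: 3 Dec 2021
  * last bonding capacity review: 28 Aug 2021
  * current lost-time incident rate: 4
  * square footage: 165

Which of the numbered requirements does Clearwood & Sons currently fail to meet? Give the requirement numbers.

1, 2, 3, 4, 5, 7, 8, 9

1. condition 'performs work above three stories' holds; lost-time incident rate 4 > 3 → not met
2. equipment calibration 98 days ago vs limit 90 → not met
3. jobsite safety plan absent → not met
4. OSHA safety training 128 days ago vs limit 120 → not met
5. commercial general liability coverage $300,000 < $325,000 → not met
6. condition 'performs public-works projects' holds; lien-law disclosure present → met
7. condition 'handles asbestos abatement' holds; scaffold inspection 186 days ago vs limit 180 → not met
8. workers' compensation coverage $220,000 < $225,000 → not met
9. bonding capacity review 195 days ago vs limit 180 → not met
Not met: 1, 2, 3, 4, 5, 7, 8, 9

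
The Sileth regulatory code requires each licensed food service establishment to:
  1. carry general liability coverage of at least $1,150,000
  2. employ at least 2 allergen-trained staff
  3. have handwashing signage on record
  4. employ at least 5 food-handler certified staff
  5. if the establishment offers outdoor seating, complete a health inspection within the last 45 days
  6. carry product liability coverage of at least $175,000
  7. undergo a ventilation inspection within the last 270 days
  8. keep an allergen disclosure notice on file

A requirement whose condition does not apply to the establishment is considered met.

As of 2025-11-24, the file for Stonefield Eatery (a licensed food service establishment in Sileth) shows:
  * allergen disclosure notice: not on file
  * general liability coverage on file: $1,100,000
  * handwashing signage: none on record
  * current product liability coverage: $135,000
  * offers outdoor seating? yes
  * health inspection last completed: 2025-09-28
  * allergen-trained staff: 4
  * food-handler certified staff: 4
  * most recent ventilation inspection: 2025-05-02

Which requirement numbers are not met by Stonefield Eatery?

1, 3, 4, 5, 6, 8

1. general liability coverage $1,100,000 < $1,150,000 → not met
2. allergen-trained staff 4 ≥ 2 → met
3. handwashing signage absent → not met
4. food-handler certified staff 4 < 5 → not met
5. condition 'offers outdoor seating' holds; health inspection 57 days ago vs limit 45 → not met
6. product liability coverage $135,000 < $175,000 → not met
7. ventilation inspection 206 days ago vs limit 270 → met
8. allergen disclosure notice absent → not met
Not met: 1, 3, 4, 5, 6, 8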